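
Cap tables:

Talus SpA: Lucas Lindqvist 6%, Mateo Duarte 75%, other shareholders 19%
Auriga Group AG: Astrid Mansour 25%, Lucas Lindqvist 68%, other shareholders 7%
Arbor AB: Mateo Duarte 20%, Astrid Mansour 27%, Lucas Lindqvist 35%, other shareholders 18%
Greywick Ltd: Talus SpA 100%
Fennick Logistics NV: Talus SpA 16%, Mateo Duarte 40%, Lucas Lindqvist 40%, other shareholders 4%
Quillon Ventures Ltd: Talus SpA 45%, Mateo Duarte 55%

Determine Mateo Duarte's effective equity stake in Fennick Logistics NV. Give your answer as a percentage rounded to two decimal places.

Mateo reaches Fennick along 2 paths.
Via Talus: 75% × 16% = 12%.
Direct stake: 40% = 40%.
Total: 12% + 40% = 52%.
Rounded: 52.00%.

52.00%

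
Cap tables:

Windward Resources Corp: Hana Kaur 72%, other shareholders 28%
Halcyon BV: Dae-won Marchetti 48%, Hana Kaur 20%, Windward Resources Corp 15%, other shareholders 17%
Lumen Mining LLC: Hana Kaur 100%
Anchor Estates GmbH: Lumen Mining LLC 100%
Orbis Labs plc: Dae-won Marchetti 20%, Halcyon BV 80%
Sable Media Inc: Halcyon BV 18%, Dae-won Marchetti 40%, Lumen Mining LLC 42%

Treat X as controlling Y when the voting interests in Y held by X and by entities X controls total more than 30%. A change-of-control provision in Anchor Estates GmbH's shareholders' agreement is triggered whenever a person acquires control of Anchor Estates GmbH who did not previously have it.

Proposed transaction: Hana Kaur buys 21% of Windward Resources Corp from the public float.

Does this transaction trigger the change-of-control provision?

The purchase changes only Hana's holdings, so Hana is the only person who could newly come to control Anchor.
Hana holds 100% of Lumen, so Hana controls Lumen.
Lumen holds 100% of Anchor, so Hana controls Anchor.
So Hana already controls Anchor before the transaction.
After the purchase, Hana's direct stake in Windward rises to 72% + 21% = 93%.
Hana controlled Anchor already, so this is not a new person acquiring control; every other person's position is unchanged or reduced.
No new person acquires control, so the clause is not triggered.

No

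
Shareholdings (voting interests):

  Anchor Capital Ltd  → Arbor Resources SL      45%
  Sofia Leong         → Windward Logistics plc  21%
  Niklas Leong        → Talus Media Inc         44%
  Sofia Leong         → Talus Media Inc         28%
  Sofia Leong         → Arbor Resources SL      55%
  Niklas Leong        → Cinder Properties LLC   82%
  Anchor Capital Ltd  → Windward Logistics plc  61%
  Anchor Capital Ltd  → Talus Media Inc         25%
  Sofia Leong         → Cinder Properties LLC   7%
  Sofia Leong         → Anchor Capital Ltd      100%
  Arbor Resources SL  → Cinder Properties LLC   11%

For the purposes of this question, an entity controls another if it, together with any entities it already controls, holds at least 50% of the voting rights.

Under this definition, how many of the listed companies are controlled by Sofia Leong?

Sofia holds 100% of Anchor, so Sofia controls Anchor.
Anchor and Sofia together hold 45% + 55% = 100% of Arbor, so Sofia controls Arbor.
Anchor and Sofia together hold 25% + 28% = 53% of Talus, so Sofia controls Talus.
Sofia and Anchor together hold 21% + 61% = 82% of Windward, so Sofia controls Windward.
No other company's threshold is met.
Sofia controls 4 companies.

4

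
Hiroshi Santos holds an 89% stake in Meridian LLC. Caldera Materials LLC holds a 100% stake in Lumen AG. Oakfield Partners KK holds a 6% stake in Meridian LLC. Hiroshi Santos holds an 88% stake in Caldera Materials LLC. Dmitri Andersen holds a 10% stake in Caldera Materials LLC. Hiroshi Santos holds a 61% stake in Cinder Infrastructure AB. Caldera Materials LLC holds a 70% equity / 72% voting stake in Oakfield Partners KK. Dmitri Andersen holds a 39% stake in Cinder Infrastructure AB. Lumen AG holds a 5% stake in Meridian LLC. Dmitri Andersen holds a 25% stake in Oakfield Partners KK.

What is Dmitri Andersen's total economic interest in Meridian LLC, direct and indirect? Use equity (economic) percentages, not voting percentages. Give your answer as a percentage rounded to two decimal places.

2.42%

Dmitri reaches Meridian along 3 paths.
Via Caldera → Lumen: 10% × 100% × 5% = 0.5%.
Via Oakfield: 25% × 6% = 1.5%.
Via Caldera → Oakfield: 10% × 70% × 6% = 0.42%.
Total: 0.5% + 1.5% + 0.42% = 2.42%.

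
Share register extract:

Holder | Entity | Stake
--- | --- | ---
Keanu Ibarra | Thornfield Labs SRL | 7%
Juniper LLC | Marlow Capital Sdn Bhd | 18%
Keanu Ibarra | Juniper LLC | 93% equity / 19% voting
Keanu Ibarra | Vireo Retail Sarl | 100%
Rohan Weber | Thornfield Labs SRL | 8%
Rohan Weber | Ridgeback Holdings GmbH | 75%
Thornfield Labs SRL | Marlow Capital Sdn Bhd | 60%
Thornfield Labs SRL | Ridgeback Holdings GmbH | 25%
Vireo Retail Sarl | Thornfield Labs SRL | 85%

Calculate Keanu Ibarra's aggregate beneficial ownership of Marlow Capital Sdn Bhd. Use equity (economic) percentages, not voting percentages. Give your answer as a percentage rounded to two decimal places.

Keanu reaches Marlow along 3 paths.
Via Juniper: 93% × 18% = 16.74%.
Via Vireo → Thornfield: 100% × 85% × 60% = 51%.
Via Thornfield: 7% × 60% = 4.2%.
Total: 16.74% + 51% + 4.2% = 71.94%.

71.94%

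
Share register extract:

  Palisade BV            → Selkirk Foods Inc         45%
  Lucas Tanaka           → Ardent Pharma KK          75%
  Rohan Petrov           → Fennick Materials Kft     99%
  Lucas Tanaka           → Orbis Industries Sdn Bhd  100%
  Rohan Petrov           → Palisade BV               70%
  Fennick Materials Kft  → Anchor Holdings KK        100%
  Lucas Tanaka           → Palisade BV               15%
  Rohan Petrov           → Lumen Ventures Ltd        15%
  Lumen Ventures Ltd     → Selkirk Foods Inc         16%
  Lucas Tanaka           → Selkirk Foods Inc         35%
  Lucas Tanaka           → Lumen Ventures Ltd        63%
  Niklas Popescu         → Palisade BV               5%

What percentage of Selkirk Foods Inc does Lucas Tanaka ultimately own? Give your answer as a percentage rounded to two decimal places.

51.83%

Lucas reaches Selkirk along 3 paths.
Via Palisade: 15% × 45% = 6.75%.
Direct stake: 35% = 35%.
Via Lumen: 63% × 16% = 10.08%.
Total: 6.75% + 35% + 10.08% = 51.83%.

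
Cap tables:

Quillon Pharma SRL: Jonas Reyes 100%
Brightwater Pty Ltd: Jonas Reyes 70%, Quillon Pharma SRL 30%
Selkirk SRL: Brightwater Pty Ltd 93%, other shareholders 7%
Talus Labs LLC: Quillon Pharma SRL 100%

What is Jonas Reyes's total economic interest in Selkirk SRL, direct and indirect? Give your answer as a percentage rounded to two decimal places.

Jonas reaches Selkirk along 2 paths.
Via Brightwater: 70% × 93% = 65.1%.
Via Quillon → Brightwater: 100% × 30% × 93% = 27.9%.
Total: 65.1% + 27.9% = 93%.
Rounded: 93.00%.

93.00%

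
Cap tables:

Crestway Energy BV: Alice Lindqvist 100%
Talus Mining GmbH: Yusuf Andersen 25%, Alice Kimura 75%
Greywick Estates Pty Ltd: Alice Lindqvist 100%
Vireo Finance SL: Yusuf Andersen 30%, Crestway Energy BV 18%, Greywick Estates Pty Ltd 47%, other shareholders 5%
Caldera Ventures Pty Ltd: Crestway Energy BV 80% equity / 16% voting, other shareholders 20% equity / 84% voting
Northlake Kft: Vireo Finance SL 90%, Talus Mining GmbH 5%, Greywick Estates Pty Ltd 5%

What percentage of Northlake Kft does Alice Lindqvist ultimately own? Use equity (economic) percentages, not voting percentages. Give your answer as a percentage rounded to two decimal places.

Alice Lindqvist reaches Northlake along 3 paths.
Via Crestway → Vireo: 100% × 18% × 90% = 16.2%.
Via Greywick → Vireo: 100% × 47% × 90% = 42.3%.
Via Greywick: 100% × 5% = 5%.
Total: 16.2% + 42.3% + 5% = 63.5%.
Rounded: 63.50%.

63.50%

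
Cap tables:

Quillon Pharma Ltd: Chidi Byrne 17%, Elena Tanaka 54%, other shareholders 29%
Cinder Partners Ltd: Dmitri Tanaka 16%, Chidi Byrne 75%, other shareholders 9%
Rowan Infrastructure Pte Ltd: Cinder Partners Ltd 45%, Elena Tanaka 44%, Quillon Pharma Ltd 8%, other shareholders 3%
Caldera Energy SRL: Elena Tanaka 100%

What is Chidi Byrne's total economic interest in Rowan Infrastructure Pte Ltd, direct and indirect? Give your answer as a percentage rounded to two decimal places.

Chidi reaches Rowan along 2 paths.
Via Cinder: 75% × 45% = 33.75%.
Via Quillon: 17% × 8% = 1.36%.
Total: 33.75% + 1.36% = 35.11%.

35.11%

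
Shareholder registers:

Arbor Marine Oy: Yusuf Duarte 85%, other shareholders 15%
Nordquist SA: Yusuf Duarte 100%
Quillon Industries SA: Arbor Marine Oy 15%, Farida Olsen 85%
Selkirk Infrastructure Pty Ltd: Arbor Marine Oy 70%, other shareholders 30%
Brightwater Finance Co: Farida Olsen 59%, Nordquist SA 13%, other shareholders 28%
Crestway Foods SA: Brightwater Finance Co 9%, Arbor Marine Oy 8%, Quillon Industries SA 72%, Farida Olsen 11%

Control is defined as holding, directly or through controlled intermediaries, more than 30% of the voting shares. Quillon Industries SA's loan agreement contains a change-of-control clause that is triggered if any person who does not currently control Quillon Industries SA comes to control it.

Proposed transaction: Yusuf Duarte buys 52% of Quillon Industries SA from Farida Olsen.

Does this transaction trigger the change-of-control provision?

The purchase adds only to Yusuf's holdings (Farida's stake shrinks), so Yusuf is the only person who could newly come to control Quillon.
Yusuf holds 85% of Arbor, so Yusuf controls Arbor.
Yusuf holds 100% of Nordquist, so Yusuf controls Nordquist.
Arbor holds 70% of Selkirk, so Yusuf controls Selkirk.
In Quillon, Yusuf's side holds only 15%, not > 30%.
So before the transaction, Yusuf does not control Quillon.
After the purchase, Yusuf holds 52% of Quillon directly, and Farida's stake falls to 33%.
Arbor and Yusuf together hold 15% + 52% = 67% of Quillon, so Yusuf controls Quillon.
Yusuf did not control Quillon before and does after, so the clause is triggered.

Yes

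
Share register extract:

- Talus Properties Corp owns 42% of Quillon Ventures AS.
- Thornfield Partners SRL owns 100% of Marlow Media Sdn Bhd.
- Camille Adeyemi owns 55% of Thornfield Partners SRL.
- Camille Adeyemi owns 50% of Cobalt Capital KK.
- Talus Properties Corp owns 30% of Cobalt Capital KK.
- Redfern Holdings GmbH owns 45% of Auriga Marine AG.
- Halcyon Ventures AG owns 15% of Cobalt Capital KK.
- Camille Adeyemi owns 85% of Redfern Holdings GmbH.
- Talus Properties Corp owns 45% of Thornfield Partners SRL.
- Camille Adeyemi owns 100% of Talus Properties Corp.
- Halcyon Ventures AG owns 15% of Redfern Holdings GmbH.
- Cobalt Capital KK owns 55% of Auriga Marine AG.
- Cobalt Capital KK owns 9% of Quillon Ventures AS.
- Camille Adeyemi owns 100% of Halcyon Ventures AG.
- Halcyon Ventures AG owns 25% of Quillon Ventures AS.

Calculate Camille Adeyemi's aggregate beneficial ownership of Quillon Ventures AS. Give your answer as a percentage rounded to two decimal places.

Camille reaches Quillon along 5 paths.
Via Halcyon → Cobalt: 100% × 15% × 9% = 1.35%.
Via Cobalt: 50% × 9% = 4.5%.
Via Talus → Cobalt: 100% × 30% × 9% = 2.7%.
Via Talus: 100% × 42% = 42%.
Via Halcyon: 100% × 25% = 25%.
Total: 1.35% + 4.5% + 2.7% + 42% + 25% = 75.55%.

75.55%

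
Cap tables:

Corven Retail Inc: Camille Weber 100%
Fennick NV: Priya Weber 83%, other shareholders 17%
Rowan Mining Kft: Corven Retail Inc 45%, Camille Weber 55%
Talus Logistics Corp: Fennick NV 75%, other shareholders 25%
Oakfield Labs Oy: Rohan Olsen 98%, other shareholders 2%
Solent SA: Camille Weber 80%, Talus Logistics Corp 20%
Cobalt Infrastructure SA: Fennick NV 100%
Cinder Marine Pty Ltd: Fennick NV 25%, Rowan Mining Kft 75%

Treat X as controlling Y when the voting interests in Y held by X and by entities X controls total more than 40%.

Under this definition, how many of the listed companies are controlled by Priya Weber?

3

Priya holds 83% of Fennick, so Priya controls Fennick.
Fennick holds 75% of Talus, so Priya controls Talus.
Fennick holds 100% of Cobalt, so Priya controls Cobalt.
No other company's threshold is met.
Priya controls 3 companies.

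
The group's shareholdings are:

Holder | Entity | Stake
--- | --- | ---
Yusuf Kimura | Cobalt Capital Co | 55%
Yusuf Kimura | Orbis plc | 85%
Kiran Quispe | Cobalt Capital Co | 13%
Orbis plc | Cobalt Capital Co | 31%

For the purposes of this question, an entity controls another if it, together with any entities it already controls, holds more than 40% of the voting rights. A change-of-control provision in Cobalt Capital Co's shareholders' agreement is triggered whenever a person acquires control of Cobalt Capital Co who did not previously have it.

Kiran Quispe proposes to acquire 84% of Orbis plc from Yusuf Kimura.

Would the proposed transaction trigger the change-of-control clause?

The purchase adds only to Kiran's holdings (Yusuf's stake shrinks), so Kiran is the only person who could newly come to control Cobalt.
Kiran's largest direct stake is 13% in Cobalt, which does not meet the threshold, so Kiran controls no company.
In Cobalt, Kiran's side holds only 13%, not > 40%.
So before the transaction, Kiran does not control Cobalt.
After the purchase, Kiran holds 84% of Orbis directly, and Yusuf's stake falls to 1%.
Kiran holds 84% of Orbis, so Kiran controls Orbis.
Orbis and Kiran together hold 31% + 13% = 44% of Cobalt, so Kiran controls Cobalt.
Kiran did not control Cobalt before and does after, so the clause is triggered.

Yes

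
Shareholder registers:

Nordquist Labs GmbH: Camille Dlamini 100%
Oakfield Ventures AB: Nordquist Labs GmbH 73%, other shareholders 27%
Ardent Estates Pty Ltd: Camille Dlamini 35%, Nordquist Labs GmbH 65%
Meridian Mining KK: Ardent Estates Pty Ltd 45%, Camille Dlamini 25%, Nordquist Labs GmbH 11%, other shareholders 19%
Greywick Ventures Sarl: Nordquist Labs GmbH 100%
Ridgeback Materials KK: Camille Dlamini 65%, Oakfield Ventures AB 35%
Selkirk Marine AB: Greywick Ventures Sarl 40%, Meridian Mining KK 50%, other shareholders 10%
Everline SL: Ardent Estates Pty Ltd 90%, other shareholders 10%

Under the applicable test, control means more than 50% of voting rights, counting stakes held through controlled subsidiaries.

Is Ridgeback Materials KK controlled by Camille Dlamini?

Yes

Camille holds 100% of Nordquist, so Camille controls Nordquist.
Nordquist holds 73% of Oakfield, so Camille controls Oakfield.
Camille and Oakfield together hold 65% + 35% = 100% of Ridgeback, so Camille controls Ridgeback.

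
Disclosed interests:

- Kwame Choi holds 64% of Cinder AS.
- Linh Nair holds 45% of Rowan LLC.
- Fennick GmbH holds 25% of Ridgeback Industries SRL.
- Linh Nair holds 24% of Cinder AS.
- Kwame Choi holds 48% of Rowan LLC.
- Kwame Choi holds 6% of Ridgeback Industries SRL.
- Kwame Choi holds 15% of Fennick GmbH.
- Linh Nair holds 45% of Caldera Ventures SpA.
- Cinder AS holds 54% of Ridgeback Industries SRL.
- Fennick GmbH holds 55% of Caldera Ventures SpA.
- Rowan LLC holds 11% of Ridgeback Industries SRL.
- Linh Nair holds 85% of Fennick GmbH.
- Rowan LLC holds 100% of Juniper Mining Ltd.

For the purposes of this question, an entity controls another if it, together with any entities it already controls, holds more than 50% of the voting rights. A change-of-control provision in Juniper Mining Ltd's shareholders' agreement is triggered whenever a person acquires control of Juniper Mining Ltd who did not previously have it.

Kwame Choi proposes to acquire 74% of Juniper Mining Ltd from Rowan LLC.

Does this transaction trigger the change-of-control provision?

Yes

The purchase adds only to Kwame's holdings (Rowan's stake shrinks), so Kwame is the only person who could newly come to control Juniper.
Kwame holds 64% of Cinder, so Kwame controls Cinder.
Kwame and Cinder together hold 6% + 54% = 60% of Ridgeback, so Kwame controls Ridgeback.
Neither Kwame nor any entity Kwame controls holds any voting interest in Juniper.
So before the transaction, Kwame does not control Juniper.
After the purchase, Kwame holds 74% of Juniper directly, and Rowan's stake falls to 26%.
Kwame holds 74% of Juniper, so Kwame controls Juniper.
Kwame did not control Juniper before and does after, so the clause is triggered.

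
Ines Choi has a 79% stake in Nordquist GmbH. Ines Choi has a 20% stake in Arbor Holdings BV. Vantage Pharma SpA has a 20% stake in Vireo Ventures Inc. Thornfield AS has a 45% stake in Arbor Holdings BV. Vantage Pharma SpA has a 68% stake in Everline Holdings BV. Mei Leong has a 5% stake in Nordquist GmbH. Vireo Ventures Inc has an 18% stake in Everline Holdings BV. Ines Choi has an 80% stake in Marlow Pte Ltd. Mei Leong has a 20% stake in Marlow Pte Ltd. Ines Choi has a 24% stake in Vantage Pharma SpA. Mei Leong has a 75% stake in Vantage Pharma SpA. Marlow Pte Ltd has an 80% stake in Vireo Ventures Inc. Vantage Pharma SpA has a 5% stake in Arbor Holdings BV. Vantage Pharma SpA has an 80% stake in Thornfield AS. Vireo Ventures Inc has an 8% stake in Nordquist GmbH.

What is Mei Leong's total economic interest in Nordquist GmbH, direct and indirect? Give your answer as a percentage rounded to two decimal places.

7.48%

Mei reaches Nordquist along 3 paths.
Via Vantage → Vireo: 75% × 20% × 8% = 1.2%.
Via Marlow → Vireo: 20% × 80% × 8% = 1.28%.
Direct stake: 5% = 5%.
Total: 1.2% + 1.28% + 5% = 7.48%.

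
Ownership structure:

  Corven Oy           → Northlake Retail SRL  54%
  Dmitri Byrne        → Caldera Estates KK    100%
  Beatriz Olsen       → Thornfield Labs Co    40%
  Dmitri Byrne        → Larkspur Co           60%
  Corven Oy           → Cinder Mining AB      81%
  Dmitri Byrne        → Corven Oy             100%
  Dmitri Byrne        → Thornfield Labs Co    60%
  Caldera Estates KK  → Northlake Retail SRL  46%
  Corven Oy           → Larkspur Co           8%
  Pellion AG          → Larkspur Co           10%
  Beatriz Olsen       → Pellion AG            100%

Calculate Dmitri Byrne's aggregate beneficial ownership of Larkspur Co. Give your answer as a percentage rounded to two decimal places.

68.00%

Dmitri reaches Larkspur along 2 paths.
Direct stake: 60% = 60%.
Via Corven: 100% × 8% = 8%.
Total: 60% + 8% = 68%.
Rounded: 68.00%.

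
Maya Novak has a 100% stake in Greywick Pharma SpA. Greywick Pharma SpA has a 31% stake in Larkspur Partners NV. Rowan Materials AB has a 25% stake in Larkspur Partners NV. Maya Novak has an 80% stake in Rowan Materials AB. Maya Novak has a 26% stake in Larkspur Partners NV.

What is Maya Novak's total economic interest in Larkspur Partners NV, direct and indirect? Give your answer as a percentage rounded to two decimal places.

Maya reaches Larkspur along 3 paths.
Direct stake: 26% = 26%.
Via Rowan: 80% × 25% = 20%.
Via Greywick: 100% × 31% = 31%.
Total: 26% + 20% + 31% = 77%.
Rounded: 77.00%.

77.00%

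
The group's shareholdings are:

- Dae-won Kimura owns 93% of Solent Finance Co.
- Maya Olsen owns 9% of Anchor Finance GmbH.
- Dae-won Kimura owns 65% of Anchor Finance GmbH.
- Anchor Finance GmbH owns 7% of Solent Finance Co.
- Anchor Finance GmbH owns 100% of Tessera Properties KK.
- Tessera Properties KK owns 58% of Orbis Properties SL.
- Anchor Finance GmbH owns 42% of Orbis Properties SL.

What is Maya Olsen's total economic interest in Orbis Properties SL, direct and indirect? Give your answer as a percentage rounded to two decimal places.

Maya reaches Orbis along 2 paths.
Via Anchor: 9% × 42% = 3.78%.
Via Anchor → Tessera: 9% × 100% × 58% = 5.22%.
Total: 3.78% + 5.22% = 9%.
Rounded: 9.00%.

9.00%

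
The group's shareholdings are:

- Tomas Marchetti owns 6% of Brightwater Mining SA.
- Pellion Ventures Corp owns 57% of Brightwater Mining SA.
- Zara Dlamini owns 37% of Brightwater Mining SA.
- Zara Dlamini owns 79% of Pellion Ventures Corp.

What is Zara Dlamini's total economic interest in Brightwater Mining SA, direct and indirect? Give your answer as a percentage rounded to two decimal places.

82.03%

Zara reaches Brightwater along 2 paths.
Direct stake: 37% = 37%.
Via Pellion: 79% × 57% = 45.03%.
Total: 37% + 45.03% = 82.03%.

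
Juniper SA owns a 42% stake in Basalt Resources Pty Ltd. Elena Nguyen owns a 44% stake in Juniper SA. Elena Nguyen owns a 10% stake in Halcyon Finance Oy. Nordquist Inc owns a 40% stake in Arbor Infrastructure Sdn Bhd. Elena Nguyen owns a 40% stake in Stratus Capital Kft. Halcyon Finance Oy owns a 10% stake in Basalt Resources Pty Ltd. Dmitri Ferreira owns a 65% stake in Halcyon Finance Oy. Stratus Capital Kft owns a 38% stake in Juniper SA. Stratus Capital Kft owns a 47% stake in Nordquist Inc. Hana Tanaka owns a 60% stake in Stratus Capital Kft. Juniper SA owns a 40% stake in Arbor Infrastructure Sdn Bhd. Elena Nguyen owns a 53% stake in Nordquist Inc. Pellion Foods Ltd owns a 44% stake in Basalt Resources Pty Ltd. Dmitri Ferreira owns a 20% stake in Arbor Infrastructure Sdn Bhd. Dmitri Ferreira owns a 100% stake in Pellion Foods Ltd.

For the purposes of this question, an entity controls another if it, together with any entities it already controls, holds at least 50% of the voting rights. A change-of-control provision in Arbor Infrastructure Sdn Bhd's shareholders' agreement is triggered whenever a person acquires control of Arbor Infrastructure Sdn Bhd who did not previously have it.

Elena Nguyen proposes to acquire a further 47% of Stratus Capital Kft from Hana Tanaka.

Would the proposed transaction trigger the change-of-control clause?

Yes

The purchase adds only to Elena's holdings (Hana's stake shrinks), so Elena is the only person who could newly come to control Arbor.
Elena holds 53% of Nordquist, so Elena controls Nordquist.
In Arbor, Elena's side holds only 40%, not ≥ 50%.
So before the transaction, Elena does not control Arbor.
After the purchase, Elena's direct stake in Stratus rises to 40% + 47% = 87%, and Hana's stake falls to 13%.
Elena holds 87% of Stratus, so Elena controls Stratus.
Elena and Stratus together hold 44% + 38% = 82% of Juniper, so Elena controls Juniper.
Stratus and Elena together hold 47% + 53% = 100% of Nordquist, so Elena controls Nordquist.
Juniper and Nordquist together hold 40% + 40% = 80% of Arbor, so Elena controls Arbor.
Elena did not control Arbor before and does after, so the clause is triggered.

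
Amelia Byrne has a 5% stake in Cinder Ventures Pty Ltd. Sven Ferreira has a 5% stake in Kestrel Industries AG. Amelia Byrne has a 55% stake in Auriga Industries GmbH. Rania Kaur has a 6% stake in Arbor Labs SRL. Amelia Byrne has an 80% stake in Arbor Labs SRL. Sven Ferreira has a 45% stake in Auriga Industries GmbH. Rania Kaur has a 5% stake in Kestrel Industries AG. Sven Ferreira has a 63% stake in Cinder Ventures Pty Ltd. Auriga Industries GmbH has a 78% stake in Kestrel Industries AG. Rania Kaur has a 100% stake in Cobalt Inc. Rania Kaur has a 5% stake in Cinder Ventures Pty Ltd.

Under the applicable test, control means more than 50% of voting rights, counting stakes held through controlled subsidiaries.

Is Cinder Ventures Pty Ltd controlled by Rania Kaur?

Rania holds 100% of Cobalt, so Rania controls Cobalt.
In Cinder, Rania's side holds only 5%, not > 50%.
So Rania does not control Cinder.

No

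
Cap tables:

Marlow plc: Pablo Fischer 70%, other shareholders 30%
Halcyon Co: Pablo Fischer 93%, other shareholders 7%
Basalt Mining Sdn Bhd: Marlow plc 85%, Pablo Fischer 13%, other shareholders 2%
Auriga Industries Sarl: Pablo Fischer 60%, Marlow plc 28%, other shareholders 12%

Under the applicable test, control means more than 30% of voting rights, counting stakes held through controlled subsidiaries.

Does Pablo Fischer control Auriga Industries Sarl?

Pablo holds 70% of Marlow, so Pablo controls Marlow.
Pablo and Marlow together hold 60% + 28% = 88% of Auriga, so Pablo controls Auriga.

Yes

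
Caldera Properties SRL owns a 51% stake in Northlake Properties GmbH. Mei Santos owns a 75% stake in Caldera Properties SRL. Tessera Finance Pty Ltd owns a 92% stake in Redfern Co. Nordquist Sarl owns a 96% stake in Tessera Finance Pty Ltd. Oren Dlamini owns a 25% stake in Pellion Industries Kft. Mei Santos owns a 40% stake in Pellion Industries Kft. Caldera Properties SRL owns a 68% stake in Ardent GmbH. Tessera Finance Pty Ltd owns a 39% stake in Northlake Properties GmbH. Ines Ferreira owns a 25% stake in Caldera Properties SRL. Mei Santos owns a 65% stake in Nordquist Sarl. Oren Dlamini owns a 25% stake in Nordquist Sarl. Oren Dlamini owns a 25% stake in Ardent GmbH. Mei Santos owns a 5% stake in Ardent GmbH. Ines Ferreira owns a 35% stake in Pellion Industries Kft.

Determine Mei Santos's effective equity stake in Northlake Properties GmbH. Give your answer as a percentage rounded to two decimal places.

62.59%

Mei reaches Northlake along 2 paths.
Via Nordquist → Tessera: 65% × 96% × 39% = 24.336%.
Via Caldera: 75% × 51% = 38.25%.
Total: 24.336% + 38.25% = 62.586%.
Rounded: 62.59%.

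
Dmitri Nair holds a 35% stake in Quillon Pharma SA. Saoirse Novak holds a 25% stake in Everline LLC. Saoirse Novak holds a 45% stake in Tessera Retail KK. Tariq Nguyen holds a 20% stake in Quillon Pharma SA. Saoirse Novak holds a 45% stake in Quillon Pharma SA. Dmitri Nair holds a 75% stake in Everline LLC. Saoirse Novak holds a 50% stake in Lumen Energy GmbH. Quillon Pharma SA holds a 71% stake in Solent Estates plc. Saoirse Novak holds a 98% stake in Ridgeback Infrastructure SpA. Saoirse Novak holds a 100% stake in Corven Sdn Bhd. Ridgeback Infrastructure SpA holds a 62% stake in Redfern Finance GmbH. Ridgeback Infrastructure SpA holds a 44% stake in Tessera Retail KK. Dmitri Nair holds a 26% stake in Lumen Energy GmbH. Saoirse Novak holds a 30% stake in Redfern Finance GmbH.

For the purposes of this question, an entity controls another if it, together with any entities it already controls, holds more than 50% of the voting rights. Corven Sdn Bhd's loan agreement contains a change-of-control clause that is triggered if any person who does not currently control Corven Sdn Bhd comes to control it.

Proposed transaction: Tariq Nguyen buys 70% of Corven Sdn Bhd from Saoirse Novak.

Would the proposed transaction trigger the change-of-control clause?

Yes

The purchase adds only to Tariq's holdings (Saoirse's stake shrinks), so Tariq is the only person who could newly come to control Corven.
Tariq's largest direct stake is 20% in Quillon, which does not meet the threshold, so Tariq controls no company.
Neither Tariq nor any entity Tariq controls holds any voting interest in Corven.
So before the transaction, Tariq does not control Corven.
After the purchase, Tariq holds 70% of Corven directly, and Saoirse's stake falls to 30%.
Tariq holds 70% of Corven, so Tariq controls Corven.
Tariq did not control Corven before and does after, so the clause is triggered.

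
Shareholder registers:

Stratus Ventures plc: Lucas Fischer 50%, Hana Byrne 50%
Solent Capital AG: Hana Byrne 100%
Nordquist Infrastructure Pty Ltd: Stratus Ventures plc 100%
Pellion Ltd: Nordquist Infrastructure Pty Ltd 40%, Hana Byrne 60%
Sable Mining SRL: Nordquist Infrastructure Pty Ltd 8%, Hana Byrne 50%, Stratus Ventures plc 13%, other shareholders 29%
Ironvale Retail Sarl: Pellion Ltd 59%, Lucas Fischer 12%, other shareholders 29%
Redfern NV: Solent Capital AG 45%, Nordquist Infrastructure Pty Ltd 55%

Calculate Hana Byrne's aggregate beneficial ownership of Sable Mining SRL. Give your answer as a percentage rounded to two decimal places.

Hana reaches Sable along 3 paths.
Via Stratus → Nordquist: 50% × 100% × 8% = 4%.
Direct stake: 50% = 50%.
Via Stratus: 50% × 13% = 6.5%.
Total: 4% + 50% + 6.5% = 60.5%.
Rounded: 60.50%.

60.50%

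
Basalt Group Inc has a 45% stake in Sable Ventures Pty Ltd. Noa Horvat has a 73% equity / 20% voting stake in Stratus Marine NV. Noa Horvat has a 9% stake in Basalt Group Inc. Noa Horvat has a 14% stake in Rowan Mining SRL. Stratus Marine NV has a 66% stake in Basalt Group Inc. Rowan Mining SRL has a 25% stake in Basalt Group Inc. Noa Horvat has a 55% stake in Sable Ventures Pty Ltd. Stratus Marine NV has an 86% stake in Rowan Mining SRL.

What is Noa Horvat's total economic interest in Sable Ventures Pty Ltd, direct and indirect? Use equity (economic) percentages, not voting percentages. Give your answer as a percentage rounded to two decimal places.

89.37%

Noa reaches Sable along 5 paths.
Direct stake: 55% = 55%.
Via Stratus → Basalt: 73% × 66% × 45% = 21.681%.
Via Basalt: 9% × 45% = 4.05%.
Via Rowan → Basalt: 14% × 25% × 45% = 1.575%.
Via Stratus → Rowan → Basalt: 73% × 86% × 25% × 45% = 7.06275%.
Total: 55% + 21.681% + 4.05% + 1.575% + 7.06275% = 89.36875%.
Rounded: 89.37%.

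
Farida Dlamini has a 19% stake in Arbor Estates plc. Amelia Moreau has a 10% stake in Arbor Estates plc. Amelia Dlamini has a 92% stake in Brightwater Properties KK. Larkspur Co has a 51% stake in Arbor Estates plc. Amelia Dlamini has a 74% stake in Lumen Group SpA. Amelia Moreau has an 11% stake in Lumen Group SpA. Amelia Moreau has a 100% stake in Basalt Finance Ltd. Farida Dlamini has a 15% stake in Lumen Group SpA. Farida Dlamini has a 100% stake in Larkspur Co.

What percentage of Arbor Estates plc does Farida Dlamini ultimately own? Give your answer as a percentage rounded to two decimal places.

70.00%

Farida reaches Arbor along 2 paths.
Via Larkspur: 100% × 51% = 51%.
Direct stake: 19% = 19%.
Total: 51% + 19% = 70%.
Rounded: 70.00%.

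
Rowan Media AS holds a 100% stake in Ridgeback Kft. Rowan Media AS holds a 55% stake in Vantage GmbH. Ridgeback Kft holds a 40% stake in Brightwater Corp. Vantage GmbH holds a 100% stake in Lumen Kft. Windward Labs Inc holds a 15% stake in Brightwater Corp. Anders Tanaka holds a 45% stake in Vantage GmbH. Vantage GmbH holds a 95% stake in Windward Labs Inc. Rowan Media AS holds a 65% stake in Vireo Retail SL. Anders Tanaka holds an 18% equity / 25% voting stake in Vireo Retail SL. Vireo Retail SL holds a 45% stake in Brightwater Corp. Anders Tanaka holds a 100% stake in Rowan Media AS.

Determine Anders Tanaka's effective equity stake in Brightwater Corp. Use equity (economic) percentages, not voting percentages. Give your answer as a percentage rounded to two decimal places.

91.60%

Anders reaches Brightwater along 5 paths.
Via Rowan → Ridgeback: 100% × 100% × 40% = 40%.
Via Rowan → Vantage → Windward: 100% × 55% × 95% × 15% = 7.8375%.
Via Vantage → Windward: 45% × 95% × 15% = 6.4125%.
Via Rowan → Vireo: 100% × 65% × 45% = 29.25%.
Via Vireo: 18% × 45% = 8.1%.
Total: 40% + 7.8375% + 6.4125% + 29.25% + 8.1% = 91.6%.
Rounded: 91.60%.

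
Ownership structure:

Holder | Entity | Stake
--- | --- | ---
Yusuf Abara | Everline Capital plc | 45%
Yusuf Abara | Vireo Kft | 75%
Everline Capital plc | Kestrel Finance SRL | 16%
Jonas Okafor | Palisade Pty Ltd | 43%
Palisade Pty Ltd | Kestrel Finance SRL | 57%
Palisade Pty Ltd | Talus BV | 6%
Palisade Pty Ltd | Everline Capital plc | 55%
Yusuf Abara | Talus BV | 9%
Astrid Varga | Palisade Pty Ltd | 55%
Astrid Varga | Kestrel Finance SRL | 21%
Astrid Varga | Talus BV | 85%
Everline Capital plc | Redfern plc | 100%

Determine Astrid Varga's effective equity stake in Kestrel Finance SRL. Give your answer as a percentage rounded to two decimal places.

57.19%

Astrid reaches Kestrel along 3 paths.
Via Palisade: 55% × 57% = 31.35%.
Via Palisade → Everline: 55% × 55% × 16% = 4.84%.
Direct stake: 21% = 21%.
Total: 31.35% + 4.84% + 21% = 57.19%.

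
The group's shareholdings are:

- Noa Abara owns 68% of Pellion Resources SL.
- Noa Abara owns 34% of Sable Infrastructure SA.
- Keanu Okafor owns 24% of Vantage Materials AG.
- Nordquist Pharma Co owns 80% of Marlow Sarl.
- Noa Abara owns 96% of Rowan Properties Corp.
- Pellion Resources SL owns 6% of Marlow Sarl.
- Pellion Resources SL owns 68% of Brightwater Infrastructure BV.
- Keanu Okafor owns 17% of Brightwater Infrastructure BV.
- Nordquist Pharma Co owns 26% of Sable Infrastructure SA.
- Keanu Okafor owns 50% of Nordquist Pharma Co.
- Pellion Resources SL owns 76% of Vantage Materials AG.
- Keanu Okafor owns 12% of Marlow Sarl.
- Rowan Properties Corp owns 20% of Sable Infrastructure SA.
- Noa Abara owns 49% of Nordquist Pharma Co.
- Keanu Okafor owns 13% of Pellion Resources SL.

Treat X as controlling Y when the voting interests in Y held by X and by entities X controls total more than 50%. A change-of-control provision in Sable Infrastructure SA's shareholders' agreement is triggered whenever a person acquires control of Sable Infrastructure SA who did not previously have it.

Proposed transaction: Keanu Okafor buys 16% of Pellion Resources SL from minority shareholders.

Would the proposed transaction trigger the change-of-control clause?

The purchase changes only Keanu's holdings, so Keanu is the only person who could newly come to control Sable.
Keanu's largest direct stake is 50% in Nordquist, which does not meet the threshold, so Keanu controls no company.
Neither Keanu nor any entity Keanu controls holds any voting interest in Sable.
So before the transaction, Keanu does not control Sable.
After the purchase, Keanu's direct stake in Pellion rises to 13% + 16% = 29%.
Keanu's side now holds 29% of Pellion, not > 50%, so Keanu still does not control Pellion.
After the transaction, neither Keanu nor any entity Keanu controls holds a voting interest in Sable, so Keanu still does not control it.
No new person acquires control, so the clause is not triggered.

No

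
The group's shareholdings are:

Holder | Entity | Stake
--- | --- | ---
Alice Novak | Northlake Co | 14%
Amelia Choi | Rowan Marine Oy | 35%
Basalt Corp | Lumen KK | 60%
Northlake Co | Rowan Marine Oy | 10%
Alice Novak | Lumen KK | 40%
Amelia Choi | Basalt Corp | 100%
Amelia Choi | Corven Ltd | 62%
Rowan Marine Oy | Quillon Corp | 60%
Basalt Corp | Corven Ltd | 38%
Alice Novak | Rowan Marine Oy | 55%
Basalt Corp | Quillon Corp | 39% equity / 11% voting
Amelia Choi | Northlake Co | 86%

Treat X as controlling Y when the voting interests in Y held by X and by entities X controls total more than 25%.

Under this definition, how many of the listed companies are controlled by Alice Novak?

3

Alice holds 55% of Rowan, so Alice controls Rowan.
Rowan holds 60% of Quillon, so Alice controls Quillon.
Alice holds 40% of Lumen, so Alice controls Lumen.
No other company's threshold is met.
Alice controls 3 companies.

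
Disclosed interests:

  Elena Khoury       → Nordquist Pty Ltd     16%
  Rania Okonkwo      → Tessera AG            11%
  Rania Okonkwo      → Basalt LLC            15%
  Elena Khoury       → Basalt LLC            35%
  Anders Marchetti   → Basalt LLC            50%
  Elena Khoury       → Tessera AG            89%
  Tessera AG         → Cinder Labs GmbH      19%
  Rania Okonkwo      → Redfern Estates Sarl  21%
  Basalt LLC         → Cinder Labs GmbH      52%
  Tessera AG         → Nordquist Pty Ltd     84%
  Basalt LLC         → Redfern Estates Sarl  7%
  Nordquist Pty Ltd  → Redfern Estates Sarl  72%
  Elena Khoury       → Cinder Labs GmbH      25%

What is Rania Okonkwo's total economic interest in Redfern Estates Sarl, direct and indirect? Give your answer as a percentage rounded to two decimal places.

Rania reaches Redfern along 3 paths.
Direct stake: 21% = 21%.
Via Basalt: 15% × 7% = 1.05%.
Via Tessera → Nordquist: 11% × 84% × 72% = 6.6528%.
Total: 21% + 1.05% + 6.6528% = 28.7028%.
Rounded: 28.70%.

28.70%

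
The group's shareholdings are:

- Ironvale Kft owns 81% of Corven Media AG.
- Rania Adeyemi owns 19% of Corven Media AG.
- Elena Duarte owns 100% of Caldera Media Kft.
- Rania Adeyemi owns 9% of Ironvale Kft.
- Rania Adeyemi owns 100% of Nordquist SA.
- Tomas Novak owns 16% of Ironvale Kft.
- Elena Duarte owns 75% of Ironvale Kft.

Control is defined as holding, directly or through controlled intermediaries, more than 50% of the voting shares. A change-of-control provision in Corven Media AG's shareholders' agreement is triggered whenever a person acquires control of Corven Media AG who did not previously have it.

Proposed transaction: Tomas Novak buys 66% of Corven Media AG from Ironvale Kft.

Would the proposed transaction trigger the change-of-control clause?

The purchase adds only to Tomas's holdings (Ironvale's stake shrinks), so Tomas is the only person who could newly come to control Corven.
Tomas's largest direct stake is 16% in Ironvale, which does not meet the threshold, so Tomas controls no company.
Neither Tomas nor any entity Tomas controls holds any voting interest in Corven.
So before the transaction, Tomas does not control Corven.
After the purchase, Tomas holds 66% of Corven directly, and Ironvale's stake falls to 15%.
Tomas holds 66% of Corven, so Tomas controls Corven.
Tomas did not control Corven before and does after, so the clause is triggered.

Yes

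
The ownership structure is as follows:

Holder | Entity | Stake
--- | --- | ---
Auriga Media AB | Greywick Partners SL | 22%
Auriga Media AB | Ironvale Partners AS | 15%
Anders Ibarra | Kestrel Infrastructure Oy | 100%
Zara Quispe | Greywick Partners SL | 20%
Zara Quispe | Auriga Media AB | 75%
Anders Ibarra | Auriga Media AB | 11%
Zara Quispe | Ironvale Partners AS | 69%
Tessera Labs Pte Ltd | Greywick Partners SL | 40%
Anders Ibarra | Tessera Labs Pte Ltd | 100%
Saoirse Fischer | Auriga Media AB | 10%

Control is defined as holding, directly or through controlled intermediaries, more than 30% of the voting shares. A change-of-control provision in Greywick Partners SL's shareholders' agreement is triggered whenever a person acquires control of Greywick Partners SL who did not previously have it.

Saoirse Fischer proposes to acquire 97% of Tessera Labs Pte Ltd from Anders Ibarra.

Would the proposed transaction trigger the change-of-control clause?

Yes

The purchase adds only to Saoirse's holdings (Anders's stake shrinks), so Saoirse is the only person who could newly come to control Greywick.
Saoirse's largest direct stake is 10% in Auriga, which does not meet the threshold, so Saoirse controls no company.
Neither Saoirse nor any entity Saoirse controls holds any voting interest in Greywick.
So before the transaction, Saoirse does not control Greywick.
After the purchase, Saoirse holds 97% of Tessera directly, and Anders's stake falls to 3%.
Saoirse holds 97% of Tessera, so Saoirse controls Tessera.
Tessera holds 40% of Greywick, so Saoirse controls Greywick.
Saoirse did not control Greywick before and does after, so the clause is triggered.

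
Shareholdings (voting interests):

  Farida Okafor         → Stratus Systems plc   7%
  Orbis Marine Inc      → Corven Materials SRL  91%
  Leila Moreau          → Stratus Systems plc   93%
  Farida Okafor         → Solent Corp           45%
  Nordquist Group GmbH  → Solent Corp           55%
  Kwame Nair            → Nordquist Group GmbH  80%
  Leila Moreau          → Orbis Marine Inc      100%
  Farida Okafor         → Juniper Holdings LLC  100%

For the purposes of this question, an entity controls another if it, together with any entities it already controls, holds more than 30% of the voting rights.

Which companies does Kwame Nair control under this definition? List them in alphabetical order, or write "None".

Nordquist Group GmbH, Solent Corp

Kwame holds 80% of Nordquist, so Kwame controls Nordquist.
Nordquist holds 55% of Solent, so Kwame controls Solent.
No other company's threshold is met.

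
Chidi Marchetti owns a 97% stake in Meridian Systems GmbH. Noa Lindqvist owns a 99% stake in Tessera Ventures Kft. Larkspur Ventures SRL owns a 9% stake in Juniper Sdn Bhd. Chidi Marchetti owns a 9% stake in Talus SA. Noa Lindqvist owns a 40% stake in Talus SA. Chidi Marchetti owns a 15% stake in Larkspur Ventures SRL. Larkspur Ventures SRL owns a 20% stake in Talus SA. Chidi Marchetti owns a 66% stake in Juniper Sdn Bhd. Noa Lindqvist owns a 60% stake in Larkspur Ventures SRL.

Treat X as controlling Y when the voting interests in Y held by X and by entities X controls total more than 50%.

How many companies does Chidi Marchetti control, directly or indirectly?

Chidi holds 97% of Meridian, so Chidi controls Meridian.
Chidi holds 66% of Juniper, so Chidi controls Juniper.
No other company's threshold is met.
Chidi controls 2 companies.

2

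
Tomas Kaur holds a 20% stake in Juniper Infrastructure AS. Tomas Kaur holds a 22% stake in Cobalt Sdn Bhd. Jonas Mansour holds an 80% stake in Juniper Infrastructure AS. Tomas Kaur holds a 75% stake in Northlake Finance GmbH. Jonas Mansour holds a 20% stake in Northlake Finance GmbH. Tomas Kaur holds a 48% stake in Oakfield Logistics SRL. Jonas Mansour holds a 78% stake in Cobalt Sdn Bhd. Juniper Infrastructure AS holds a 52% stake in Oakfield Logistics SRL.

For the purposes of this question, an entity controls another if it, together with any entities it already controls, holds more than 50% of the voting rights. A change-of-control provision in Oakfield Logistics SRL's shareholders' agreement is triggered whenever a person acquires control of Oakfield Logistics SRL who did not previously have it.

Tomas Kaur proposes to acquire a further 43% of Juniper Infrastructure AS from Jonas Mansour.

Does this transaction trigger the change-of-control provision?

Yes

The purchase adds only to Tomas's holdings (Jonas's stake shrinks), so Tomas is the only person who could newly come to control Oakfield.
Tomas holds 75% of Northlake, so Tomas controls Northlake.
In Oakfield, Tomas's side holds only 48%, not > 50%.
So before the transaction, Tomas does not control Oakfield.
After the purchase, Tomas's direct stake in Juniper rises to 20% + 43% = 63%, and Jonas's stake falls to 37%.
Tomas holds 63% of Juniper, so Tomas controls Juniper.
Tomas and Juniper together hold 48% + 52% = 100% of Oakfield, so Tomas controls Oakfield.
Tomas did not control Oakfield before and does after, so the clause is triggered.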